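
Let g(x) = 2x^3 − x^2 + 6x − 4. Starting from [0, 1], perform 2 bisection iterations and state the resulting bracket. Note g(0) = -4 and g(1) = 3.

x = 0.5 gives g = -1, negative; keep [0.5, 1]
x = 0.75 gives g = 0.78125, positive; keep [0.5, 0.75]

[0.5, 0.75]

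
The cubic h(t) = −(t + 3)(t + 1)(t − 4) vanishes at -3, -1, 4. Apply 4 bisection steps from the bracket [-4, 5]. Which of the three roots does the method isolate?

h(0.5) = 18.375 > 0, so the root lies in [0.5, 5]
h(2.75) = 26.953125 > 0, so the root lies in [2.75, 5]
h(3.875) = 4.189453 > 0, so the root lies in [3.875, 5]
h(4.4375) = -17.6931 < 0, so the root lies in [3.875, 4.4375]

4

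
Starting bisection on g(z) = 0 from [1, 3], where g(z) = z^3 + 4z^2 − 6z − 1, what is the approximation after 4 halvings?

1.375

m = 2, g(m) = 11 (+); new bracket [1, 2]
m = 1.5, g(m) = 2.375 (+); new bracket [1, 1.5]
m = 1.25, g(m) = -0.296875 (−); new bracket [1.25, 1.5]
m = 1.375, g(m) = 0.9121 (+); new bracket [1.25, 1.375]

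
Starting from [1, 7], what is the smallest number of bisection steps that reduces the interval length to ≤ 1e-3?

Width after n steps is 6/2^n. Need 2^n ≥ 6/1e-3 = 6000.
2^12 = 4096 < 6000 ≤ 2^13 = 8192, so n = 13.

13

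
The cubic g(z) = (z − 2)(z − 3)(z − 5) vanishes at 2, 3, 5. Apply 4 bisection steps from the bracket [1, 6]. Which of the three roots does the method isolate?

midpoint 3.5: g = -1.125 < 0 → [3.5, 6]
midpoint 4.75: g = -1.203125 < 0 → [4.75, 6]
midpoint 5.375: g = 3.005859 > 0 → [4.75, 5.375]
midpoint 5.0625: g = 0.3948 > 0 → [4.75, 5.0625]

5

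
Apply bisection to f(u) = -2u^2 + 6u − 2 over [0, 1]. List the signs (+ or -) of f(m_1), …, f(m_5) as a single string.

+--++

f(0.5) = 0.5 > 0, so the root lies in [0, 0.5]
f(0.25) = -0.625 < 0, so the root lies in [0.25, 0.5]
f(0.375) = -0.03125 < 0, so the root lies in [0.375, 0.5]
f(0.4375) = 0.2422 > 0, so the root lies in [0.375, 0.4375]
f(0.40625) = 0.1074 > 0, so the root lies in [0.375, 0.40625]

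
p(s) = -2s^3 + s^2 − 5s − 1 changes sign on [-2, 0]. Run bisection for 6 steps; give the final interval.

[-0.21875, -0.1875]

s = -1 gives p = 7, positive; keep [-1, 0]
s = -0.5 gives p = 2, positive; keep [-0.5, 0]
s = -0.25 gives p = 0.34375, positive; keep [-0.25, 0]
s = -0.125 gives p = -0.3555, negative; keep [-0.25, -0.125]
s = -0.1875 gives p = -0.0142, negative; keep [-0.25, -0.1875]
s = -0.21875 gives p = 0.1625, positive; keep [-0.21875, -0.1875]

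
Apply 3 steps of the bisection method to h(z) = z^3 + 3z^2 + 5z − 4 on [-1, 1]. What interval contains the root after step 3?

[0.5, 0.75]

h(0) = -4 < 0, so the root lies in [0, 1]
h(0.5) = -0.625 < 0, so the root lies in [0.5, 1]
h(0.75) = 1.859375 > 0, so the root lies in [0.5, 0.75]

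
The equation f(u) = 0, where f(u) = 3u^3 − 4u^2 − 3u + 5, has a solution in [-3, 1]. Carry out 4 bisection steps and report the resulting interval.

[-1.25, -1]

m = -1, f(m) = 1 (+); new bracket [-3, -1]
m = -2, f(m) = -29 (−); new bracket [-2, -1]
m = -1.5, f(m) = -9.625 (−); new bracket [-1.5, -1]
m = -1.25, f(m) = -3.3594 (−); new bracket [-1.25, -1]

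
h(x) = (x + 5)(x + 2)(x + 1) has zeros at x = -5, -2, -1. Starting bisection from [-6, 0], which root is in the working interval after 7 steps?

m = -3, h(m) = 4 (+); new bracket [-6, -3]
m = -4.5, h(m) = 4.375 (+); new bracket [-6, -4.5]
m = -5.25, h(m) = -3.453125 (−); new bracket [-5.25, -4.5]
m = -4.875, h(m) = 1.3926 (+); new bracket [-5.25, -4.875]
m = -5.0625, h(m) = -0.7776 (−); new bracket [-5.0625, -4.875]
m = -4.96875, h(m) = 0.3682 (+); new bracket [-5.0625, -4.96875]
m = -5.015625, h(m) = -0.1892 (−); new bracket [-5.015625, -4.96875]

-5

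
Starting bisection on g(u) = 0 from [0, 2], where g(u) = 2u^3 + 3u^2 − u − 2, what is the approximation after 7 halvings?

0.765625

m = 1, g(m) = 2 (+); new bracket [0, 1]
m = 0.5, g(m) = -1.5 (−); new bracket [0.5, 1]
m = 0.75, g(m) = -0.21875 (−); new bracket [0.75, 1]
m = 0.875, g(m) = 0.7617 (+); new bracket [0.75, 0.875]
m = 0.8125, g(m) = 0.2407 (+); new bracket [0.75, 0.8125]
m = 0.78125, g(m) = 0.0035 (+); new bracket [0.75, 0.78125]
m = 0.765625, g(m) = -0.1095 (−); new bracket [0.765625, 0.78125]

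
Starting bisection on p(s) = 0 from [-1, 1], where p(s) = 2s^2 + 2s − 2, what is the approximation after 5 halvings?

midpoint 0: p = -2 < 0 → [0, 1]
midpoint 0.5: p = -0.5 < 0 → [0.5, 1]
midpoint 0.75: p = 0.625 > 0 → [0.5, 0.75]
midpoint 0.625: p = 0.0312 > 0 → [0.5, 0.625]
midpoint 0.5625: p = -0.2422 < 0 → [0.5625, 0.625]

0.5625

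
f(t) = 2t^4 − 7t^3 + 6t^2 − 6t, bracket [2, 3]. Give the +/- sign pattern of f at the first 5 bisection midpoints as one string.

t = 2.5 gives f = -8.75, negative; keep [2.5, 3]
t = 2.75 gives f = -2.320312, negative; keep [2.75, 3]
t = 2.875 gives f = 2.63916, positive; keep [2.75, 2.875]
t = 2.8125 gives f = -0.0041, negative; keep [2.8125, 2.875]
t = 2.84375 gives f = 1.2752, positive; keep [2.8125, 2.84375]

--+-+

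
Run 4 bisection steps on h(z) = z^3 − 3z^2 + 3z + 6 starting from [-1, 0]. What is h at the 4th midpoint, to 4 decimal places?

-0.2732

midpoint -0.5: h = 3.625 > 0 → [-1, -0.5]
midpoint -0.75: h = 1.640625 > 0 → [-1, -0.75]
midpoint -0.875: h = 0.408203 > 0 → [-1, -0.875]
midpoint -0.9375: h = -0.2732 < 0 → [-0.9375, -0.875]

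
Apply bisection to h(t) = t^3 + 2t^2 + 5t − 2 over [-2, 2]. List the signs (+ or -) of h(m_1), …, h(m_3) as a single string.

-++

t = 0 gives h = -2, negative; keep [0, 2]
t = 1 gives h = 6, positive; keep [0, 1]
t = 0.5 gives h = 1.125, positive; keep [0, 0.5]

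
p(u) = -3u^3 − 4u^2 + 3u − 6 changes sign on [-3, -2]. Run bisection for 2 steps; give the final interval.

m = -2.5, p(m) = 8.375 (+); new bracket [-2.5, -2]
m = -2.25, p(m) = 1.171875 (+); new bracket [-2.25, -2]

[-2.25, -2]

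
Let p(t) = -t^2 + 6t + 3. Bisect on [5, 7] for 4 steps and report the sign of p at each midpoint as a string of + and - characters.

p(6) = 3 > 0, so the root lies in [6, 7]
p(6.5) = -0.25 < 0, so the root lies in [6, 6.5]
p(6.25) = 1.4375 > 0, so the root lies in [6.25, 6.5]
p(6.375) = 0.6094 > 0, so the root lies in [6.375, 6.5]

+-++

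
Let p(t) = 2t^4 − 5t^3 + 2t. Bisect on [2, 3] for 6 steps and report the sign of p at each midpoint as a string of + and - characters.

+-+-++

m = 2.5, p(m) = 5 (+); new bracket [2, 2.5]
m = 2.25, p(m) = -1.195312 (−); new bracket [2.25, 2.5]
m = 2.375, p(m) = 1.400879 (+); new bracket [2.25, 2.375]
m = 2.3125, p(m) = -0.0124 (−); new bracket [2.3125, 2.375]
m = 2.34375, p(m) = 0.6642 (+); new bracket [2.3125, 2.34375]
m = 2.328125, p(m) = 0.3185 (+); new bracket [2.3125, 2.328125]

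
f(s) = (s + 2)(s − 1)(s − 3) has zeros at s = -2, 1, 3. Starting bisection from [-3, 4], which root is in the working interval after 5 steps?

m = 0.5, f(m) = 3.125 (+); new bracket [-3, 0.5]
m = -1.25, f(m) = 7.171875 (+); new bracket [-3, -1.25]
m = -2.125, f(m) = -2.001953 (−); new bracket [-2.125, -1.25]
m = -1.6875, f(m) = 3.9368 (+); new bracket [-2.125, -1.6875]
m = -1.90625, f(m) = 1.3368 (+); new bracket [-2.125, -1.90625]

-2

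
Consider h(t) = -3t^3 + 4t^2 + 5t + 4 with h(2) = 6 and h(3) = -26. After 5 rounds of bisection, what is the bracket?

[2.28125, 2.3125]

h(2.5) = -5.375 < 0, so the root lies in [2, 2.5]
h(2.25) = 1.328125 > 0, so the root lies in [2.25, 2.5]
h(2.375) = -1.751953 < 0, so the root lies in [2.25, 2.375]
h(2.3125) = -0.1462 < 0, so the root lies in [2.25, 2.3125]
h(2.28125) = 0.6071 > 0, so the root lies in [2.28125, 2.3125]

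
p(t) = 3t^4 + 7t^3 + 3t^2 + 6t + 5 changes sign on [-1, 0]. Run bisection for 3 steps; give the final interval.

t = -0.5 gives p = 2.0625, positive; keep [-1, -0.5]
t = -0.75 gives p = 0.183594, positive; keep [-1, -0.75]
t = -0.875 gives p = -0.884033, negative; keep [-0.875, -0.75]

[-0.875, -0.75]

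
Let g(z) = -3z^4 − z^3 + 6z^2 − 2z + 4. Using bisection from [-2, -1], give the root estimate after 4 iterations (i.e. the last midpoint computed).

m = -1.5, g(m) = 8.6875 (+); new bracket [-2, -1.5]
m = -1.75, g(m) = 3.097656 (+); new bracket [-2, -1.75]
m = -1.875, g(m) = -1.643311 (−); new bracket [-1.875, -1.75]
m = -1.8125, g(m) = 0.9135 (+); new bracket [-1.875, -1.8125]

-1.8125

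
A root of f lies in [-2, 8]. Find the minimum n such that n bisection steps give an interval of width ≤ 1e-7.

Width after n steps is 10/2^n. Need 2^n ≥ 10/1e-7 = 100000000.
2^26 = 67108864 < 100000000 ≤ 2^27 = 134217728, so n = 27.

27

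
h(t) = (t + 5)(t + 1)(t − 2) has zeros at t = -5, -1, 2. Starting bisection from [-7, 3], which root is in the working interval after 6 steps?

h(-2) = 12 > 0, so the root lies in [-7, -2]
h(-4.5) = 11.375 > 0, so the root lies in [-7, -4.5]
h(-5.75) = -27.609375 < 0, so the root lies in [-5.75, -4.5]
h(-5.125) = -3.6738 < 0, so the root lies in [-5.125, -4.5]
h(-4.8125) = 4.8699 > 0, so the root lies in [-5.125, -4.8125]
h(-4.96875) = 0.8643 > 0, so the root lies in [-5.125, -4.96875]

-5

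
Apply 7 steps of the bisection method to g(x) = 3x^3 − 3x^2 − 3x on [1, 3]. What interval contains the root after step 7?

m = 2, g(m) = 6 (+); new bracket [1, 2]
m = 1.5, g(m) = -1.125 (−); new bracket [1.5, 2]
m = 1.75, g(m) = 1.640625 (+); new bracket [1.5, 1.75]
m = 1.625, g(m) = 0.0762 (+); new bracket [1.5, 1.625]
m = 1.5625, g(m) = -0.5676 (−); new bracket [1.5625, 1.625]
m = 1.59375, g(m) = -0.2568 (−); new bracket [1.59375, 1.625]
m = 1.609375, g(m) = -0.0931 (−); new bracket [1.609375, 1.625]

[1.609375, 1.625]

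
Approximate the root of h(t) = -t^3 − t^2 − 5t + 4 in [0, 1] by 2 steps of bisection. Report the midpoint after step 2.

m = 0.5, h(m) = 1.125 (+); new bracket [0.5, 1]
m = 0.75, h(m) = -0.734375 (−); new bracket [0.5, 0.75]

0.75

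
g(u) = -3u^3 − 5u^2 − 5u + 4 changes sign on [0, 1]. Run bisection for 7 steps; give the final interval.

m = 0.5, g(m) = -0.125 (−); new bracket [0, 0.5]
m = 0.25, g(m) = 2.390625 (+); new bracket [0.25, 0.5]
m = 0.375, g(m) = 1.263672 (+); new bracket [0.375, 0.5]
m = 0.4375, g(m) = 0.6042 (+); new bracket [0.4375, 0.5]
m = 0.46875, g(m) = 0.2486 (+); new bracket [0.46875, 0.5]
m = 0.484375, g(m) = 0.0641 (+); new bracket [0.484375, 0.5]
m = 0.4921875, g(m) = -0.0299 (−); new bracket [0.484375, 0.4921875]

[0.484375, 0.4921875]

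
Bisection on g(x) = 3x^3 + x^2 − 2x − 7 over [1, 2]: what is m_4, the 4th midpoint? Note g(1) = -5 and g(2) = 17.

g(1.5) = 2.375 > 0, so the root lies in [1, 1.5]
g(1.25) = -2.078125 < 0, so the root lies in [1.25, 1.5]
g(1.375) = -0.060547 < 0, so the root lies in [1.375, 1.5]
g(1.4375) = 1.1028 > 0, so the root lies in [1.375, 1.4375]

1.4375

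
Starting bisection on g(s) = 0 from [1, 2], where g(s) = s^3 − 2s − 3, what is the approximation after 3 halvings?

g(1.5) = -2.625 < 0, so the root lies in [1.5, 2]
g(1.75) = -1.140625 < 0, so the root lies in [1.75, 2]
g(1.875) = -0.158203 < 0, so the root lies in [1.875, 2]

1.875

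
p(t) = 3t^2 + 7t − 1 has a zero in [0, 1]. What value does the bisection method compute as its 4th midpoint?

0.1875

t = 0.5 gives p = 3.25, positive; keep [0, 0.5]
t = 0.25 gives p = 0.9375, positive; keep [0, 0.25]
t = 0.125 gives p = -0.078125, negative; keep [0.125, 0.25]
t = 0.1875 gives p = 0.418, positive; keep [0.125, 0.1875]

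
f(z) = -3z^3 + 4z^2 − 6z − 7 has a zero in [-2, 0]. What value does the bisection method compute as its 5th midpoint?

m = -1, f(m) = 6 (+); new bracket [-1, 0]
m = -0.5, f(m) = -2.625 (−); new bracket [-1, -0.5]
m = -0.75, f(m) = 1.015625 (+); new bracket [-0.75, -0.5]
m = -0.625, f(m) = -0.9551 (−); new bracket [-0.75, -0.625]
m = -0.6875, f(m) = -0.0095 (−); new bracket [-0.75, -0.6875]

-0.6875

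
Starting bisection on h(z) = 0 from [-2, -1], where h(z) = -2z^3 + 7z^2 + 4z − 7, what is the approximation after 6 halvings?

-1.109375

h(-1.5) = 9.5 > 0, so the root lies in [-1.5, -1]
h(-1.25) = 2.84375 > 0, so the root lies in [-1.25, -1]
h(-1.125) = 0.207031 > 0, so the root lies in [-1.125, -1]
h(-1.0625) = -0.9487 < 0, so the root lies in [-1.125, -1.0625]
h(-1.09375) = -0.3841 < 0, so the root lies in [-1.125, -1.09375]
h(-1.109375) = -0.0919 < 0, so the root lies in [-1.125, -1.109375]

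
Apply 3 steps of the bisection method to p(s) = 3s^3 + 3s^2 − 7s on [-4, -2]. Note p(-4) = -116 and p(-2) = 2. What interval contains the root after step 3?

[-2.25, -2]

midpoint -3: p = -33 < 0 → [-3, -2]
midpoint -2.5: p = -10.625 < 0 → [-2.5, -2]
midpoint -2.25: p = -3.234375 < 0 → [-2.25, -2]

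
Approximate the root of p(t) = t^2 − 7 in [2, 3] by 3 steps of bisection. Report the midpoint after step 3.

t = 2.5 gives p = -0.75, negative; keep [2.5, 3]
t = 2.75 gives p = 0.5625, positive; keep [2.5, 2.75]
t = 2.625 gives p = -0.109375, negative; keep [2.625, 2.75]

2.625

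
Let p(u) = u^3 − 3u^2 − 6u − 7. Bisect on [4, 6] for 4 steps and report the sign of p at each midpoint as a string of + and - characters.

+-++

midpoint 5: p = 13 > 0 → [4, 5]
midpoint 4.5: p = -3.625 < 0 → [4.5, 5]
midpoint 4.75: p = 3.984375 > 0 → [4.5, 4.75]
midpoint 4.625: p = 0.0098 > 0 → [4.5, 4.625]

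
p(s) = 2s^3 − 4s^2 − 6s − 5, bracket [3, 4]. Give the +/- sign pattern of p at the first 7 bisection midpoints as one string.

++-+---

p(3.5) = 10.75 > 0, so the root lies in [3, 3.5]
p(3.25) = 1.90625 > 0, so the root lies in [3, 3.25]
p(3.125) = -1.777344 < 0, so the root lies in [3.125, 3.25]
p(3.1875) = 0.0054 > 0, so the root lies in [3.125, 3.1875]
p(3.15625) = -0.9006 < 0, so the root lies in [3.15625, 3.1875]
p(3.171875) = -0.4513 < 0, so the root lies in [3.171875, 3.1875]
p(3.1796875) = -0.2239 < 0, so the root lies in [3.1796875, 3.1875]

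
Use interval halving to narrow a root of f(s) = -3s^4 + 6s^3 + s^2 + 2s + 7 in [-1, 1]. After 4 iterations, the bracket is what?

[-1, -0.875]

s = 0 gives f = 7, positive; keep [-1, 0]
s = -0.5 gives f = 5.3125, positive; keep [-1, -0.5]
s = -0.75 gives f = 2.582031, positive; keep [-1, -0.75]
s = -0.875 gives f = 0.2375, positive; keep [-1, -0.875]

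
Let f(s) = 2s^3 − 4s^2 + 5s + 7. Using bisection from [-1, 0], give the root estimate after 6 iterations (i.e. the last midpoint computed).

s = -0.5 gives f = 3.25, positive; keep [-1, -0.5]
s = -0.75 gives f = 0.15625, positive; keep [-1, -0.75]
s = -0.875 gives f = -1.777344, negative; keep [-0.875, -0.75]
s = -0.8125 gives f = -0.7759, negative; keep [-0.8125, -0.75]
s = -0.78125 gives f = -0.3013, negative; keep [-0.78125, -0.75]
s = -0.765625 gives f = -0.0704, negative; keep [-0.765625, -0.75]

-0.765625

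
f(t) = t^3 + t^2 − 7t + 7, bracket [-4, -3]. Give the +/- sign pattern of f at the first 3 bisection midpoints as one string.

m = -3.5, f(m) = 0.875 (+); new bracket [-4, -3.5]
m = -3.75, f(m) = -5.421875 (−); new bracket [-3.75, -3.5]
m = -3.625, f(m) = -2.119141 (−); new bracket [-3.625, -3.5]

+--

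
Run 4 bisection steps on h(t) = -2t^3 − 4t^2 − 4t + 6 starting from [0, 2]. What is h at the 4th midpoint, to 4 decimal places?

m = 1, h(m) = -4 (−); new bracket [0, 1]
m = 0.5, h(m) = 2.75 (+); new bracket [0.5, 1]
m = 0.75, h(m) = -0.09375 (−); new bracket [0.5, 0.75]
m = 0.625, h(m) = 1.4492 (+); new bracket [0.625, 0.75]

1.4492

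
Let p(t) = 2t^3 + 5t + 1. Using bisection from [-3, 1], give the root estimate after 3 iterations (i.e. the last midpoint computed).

midpoint -1: p = -6 < 0 → [-1, 1]
midpoint 0: p = 1 > 0 → [-1, 0]
midpoint -0.5: p = -1.75 < 0 → [-0.5, 0]

-0.5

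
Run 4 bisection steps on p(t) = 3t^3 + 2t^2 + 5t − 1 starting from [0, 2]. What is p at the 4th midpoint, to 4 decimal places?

-0.3379

m = 1, p(m) = 9 (+); new bracket [0, 1]
m = 0.5, p(m) = 2.375 (+); new bracket [0, 0.5]
m = 0.25, p(m) = 0.421875 (+); new bracket [0, 0.25]
m = 0.125, p(m) = -0.3379 (−); new bracket [0.125, 0.25]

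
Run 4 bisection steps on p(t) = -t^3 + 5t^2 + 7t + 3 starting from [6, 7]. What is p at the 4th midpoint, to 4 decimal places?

0.8489

m = 6.5, p(m) = -14.875 (−); new bracket [6, 6.5]
m = 6.25, p(m) = -2.078125 (−); new bracket [6, 6.25]
m = 6.125, p(m) = 3.669922 (+); new bracket [6.125, 6.25]
m = 6.1875, p(m) = 0.8489 (+); new bracket [6.1875, 6.25]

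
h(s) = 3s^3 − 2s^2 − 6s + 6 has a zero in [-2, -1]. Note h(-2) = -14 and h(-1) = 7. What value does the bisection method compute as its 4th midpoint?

-1.5625

midpoint -1.5: h = 0.375 > 0 → [-2, -1.5]
midpoint -1.75: h = -5.703125 < 0 → [-1.75, -1.5]
midpoint -1.625: h = -2.404297 < 0 → [-1.625, -1.5]
midpoint -1.5625: h = -0.9519 < 0 → [-1.5625, -1.5]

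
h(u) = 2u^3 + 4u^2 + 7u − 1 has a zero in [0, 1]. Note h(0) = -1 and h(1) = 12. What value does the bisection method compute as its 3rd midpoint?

0.125

u = 0.5 gives h = 3.75, positive; keep [0, 0.5]
u = 0.25 gives h = 1.03125, positive; keep [0, 0.25]
u = 0.125 gives h = -0.058594, negative; keep [0.125, 0.25]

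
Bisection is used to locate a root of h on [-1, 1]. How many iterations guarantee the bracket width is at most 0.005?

9

Width after n steps is 2/2^n. Need 2^n ≥ 2/0.005 = 400.
2^8 = 256 < 400 ≤ 2^9 = 512, so n = 9.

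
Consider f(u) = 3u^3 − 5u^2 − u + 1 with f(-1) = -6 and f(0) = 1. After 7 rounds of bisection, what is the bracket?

[-0.484375, -0.4765625]

f(-0.5) = -0.125 < 0, so the root lies in [-0.5, 0]
f(-0.25) = 0.890625 > 0, so the root lies in [-0.5, -0.25]
f(-0.375) = 0.513672 > 0, so the root lies in [-0.5, -0.375]
f(-0.4375) = 0.2292 > 0, so the root lies in [-0.5, -0.4375]
f(-0.46875) = 0.0611 > 0, so the root lies in [-0.5, -0.46875]
f(-0.484375) = -0.0297 < 0, so the root lies in [-0.484375, -0.46875]
f(-0.4765625) = 0.0163 > 0, so the root lies in [-0.484375, -0.4765625]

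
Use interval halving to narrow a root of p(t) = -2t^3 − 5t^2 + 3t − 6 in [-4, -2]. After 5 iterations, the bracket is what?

[-3.25, -3.1875]

p(-3) = -6 < 0, so the root lies in [-4, -3]
p(-3.5) = 8 > 0, so the root lies in [-3.5, -3]
p(-3.25) = 0.09375 > 0, so the root lies in [-3.25, -3]
p(-3.125) = -3.168 < 0, so the root lies in [-3.25, -3.125]
p(-3.1875) = -1.5923 < 0, so the root lies in [-3.25, -3.1875]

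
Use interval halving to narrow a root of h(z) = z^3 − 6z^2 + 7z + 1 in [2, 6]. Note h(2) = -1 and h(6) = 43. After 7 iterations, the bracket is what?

midpoint 4: h = -3 < 0 → [4, 6]
midpoint 5: h = 11 > 0 → [4, 5]
midpoint 4.5: h = 2.125 > 0 → [4, 4.5]
midpoint 4.25: h = -0.8594 < 0 → [4.25, 4.5]
midpoint 4.375: h = 0.5215 > 0 → [4.25, 4.375]
midpoint 4.3125: h = -0.196 < 0 → [4.3125, 4.375]
midpoint 4.34375: h = 0.1559 > 0 → [4.3125, 4.34375]

[4.3125, 4.34375]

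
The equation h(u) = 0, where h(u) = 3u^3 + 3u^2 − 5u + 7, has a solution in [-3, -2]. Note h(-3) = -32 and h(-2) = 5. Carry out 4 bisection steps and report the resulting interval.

midpoint -2.5: h = -8.625 < 0 → [-2.5, -2]
midpoint -2.25: h = -0.734375 < 0 → [-2.25, -2]
midpoint -2.125: h = 2.384766 > 0 → [-2.25, -2.125]
midpoint -2.1875: h = 0.8904 > 0 → [-2.25, -2.1875]

[-2.25, -2.1875]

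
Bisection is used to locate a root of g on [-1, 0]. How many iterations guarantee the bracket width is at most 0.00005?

Width after n steps is 1/2^n. Need 2^n ≥ 1/0.00005 = 20000.
2^14 = 16384 < 20000 ≤ 2^15 = 32768, so n = 15.

15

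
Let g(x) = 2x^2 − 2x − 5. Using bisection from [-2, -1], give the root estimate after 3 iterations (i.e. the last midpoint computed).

midpoint -1.5: g = 2.5 > 0 → [-1.5, -1]
midpoint -1.25: g = 0.625 > 0 → [-1.25, -1]
midpoint -1.125: g = -0.21875 < 0 → [-1.25, -1.125]

-1.125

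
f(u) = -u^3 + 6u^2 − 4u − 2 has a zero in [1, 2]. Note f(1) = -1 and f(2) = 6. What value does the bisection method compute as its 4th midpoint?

f(1.5) = 2.125 > 0, so the root lies in [1, 1.5]
f(1.25) = 0.421875 > 0, so the root lies in [1, 1.25]
f(1.125) = -0.330078 < 0, so the root lies in [1.125, 1.25]
f(1.1875) = 0.0364 > 0, so the root lies in [1.125, 1.1875]

1.1875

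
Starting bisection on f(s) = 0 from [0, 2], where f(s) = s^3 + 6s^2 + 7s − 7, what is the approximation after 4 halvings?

m = 1, f(m) = 7 (+); new bracket [0, 1]
m = 0.5, f(m) = -1.875 (−); new bracket [0.5, 1]
m = 0.75, f(m) = 2.046875 (+); new bracket [0.5, 0.75]
m = 0.625, f(m) = -0.0371 (−); new bracket [0.625, 0.75]

0.625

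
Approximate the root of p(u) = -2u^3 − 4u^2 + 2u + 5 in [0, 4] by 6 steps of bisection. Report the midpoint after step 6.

1.0625

u = 2 gives p = -23, negative; keep [0, 2]
u = 1 gives p = 1, positive; keep [1, 2]
u = 1.5 gives p = -7.75, negative; keep [1, 1.5]
u = 1.25 gives p = -2.6562, negative; keep [1, 1.25]
u = 1.125 gives p = -0.6602, negative; keep [1, 1.125]
u = 1.0625 gives p = 0.2104, positive; keep [1.0625, 1.125]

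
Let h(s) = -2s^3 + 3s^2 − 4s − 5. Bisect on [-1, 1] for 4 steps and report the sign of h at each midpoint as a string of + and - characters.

m = 0, h(m) = -5 (−); new bracket [-1, 0]
m = -0.5, h(m) = -2 (−); new bracket [-1, -0.5]
m = -0.75, h(m) = 0.53125 (+); new bracket [-0.75, -0.5]
m = -0.625, h(m) = -0.8398 (−); new bracket [-0.75, -0.625]

--+-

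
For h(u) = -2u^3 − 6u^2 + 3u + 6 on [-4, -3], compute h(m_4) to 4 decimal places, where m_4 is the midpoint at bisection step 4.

0.2476

m = -3.5, h(m) = 7.75 (+); new bracket [-3.5, -3]
m = -3.25, h(m) = 1.53125 (+); new bracket [-3.25, -3]
m = -3.125, h(m) = -0.933594 (−); new bracket [-3.25, -3.125]
m = -3.1875, h(m) = 0.2476 (+); new bracket [-3.1875, -3.125]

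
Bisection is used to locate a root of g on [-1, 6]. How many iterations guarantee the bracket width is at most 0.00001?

20

Width after n steps is 7/2^n. Need 2^n ≥ 7/0.00001 = 700000.
2^19 = 524288 < 700000 ≤ 2^20 = 1048576, so n = 20.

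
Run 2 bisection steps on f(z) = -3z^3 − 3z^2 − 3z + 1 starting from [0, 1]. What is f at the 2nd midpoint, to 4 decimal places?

midpoint 0.5: f = -1.625 < 0 → [0, 0.5]
midpoint 0.25: f = 0.015625 > 0 → [0.25, 0.5]

0.0156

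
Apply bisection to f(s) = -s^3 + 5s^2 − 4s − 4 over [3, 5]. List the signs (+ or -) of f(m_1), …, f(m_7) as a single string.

-+---++

s = 4 gives f = -4, negative; keep [3, 4]
s = 3.5 gives f = 0.375, positive; keep [3.5, 4]
s = 3.75 gives f = -1.421875, negative; keep [3.5, 3.75]
s = 3.625 gives f = -0.4316, negative; keep [3.5, 3.625]
s = 3.5625 gives f = -0.0061, negative; keep [3.5, 3.5625]
s = 3.53125 gives f = 0.1899, positive; keep [3.53125, 3.5625]
s = 3.546875 gives f = 0.0933, positive; keep [3.546875, 3.5625]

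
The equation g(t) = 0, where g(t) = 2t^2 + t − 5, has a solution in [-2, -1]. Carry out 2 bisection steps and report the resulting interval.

[-2, -1.75]

m = -1.5, g(m) = -2 (−); new bracket [-2, -1.5]
m = -1.75, g(m) = -0.625 (−); new bracket [-2, -1.75]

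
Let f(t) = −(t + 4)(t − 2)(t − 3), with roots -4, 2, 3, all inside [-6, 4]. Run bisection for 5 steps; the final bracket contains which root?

-4

t = -1 gives f = -36, negative; keep [-6, -1]
t = -3.5 gives f = -17.875, negative; keep [-6, -3.5]
t = -4.75 gives f = 39.234375, positive; keep [-4.75, -3.5]
t = -4.125 gives f = 5.4551, positive; keep [-4.125, -3.5]
t = -3.8125 gives f = -7.4246, negative; keep [-4.125, -3.8125]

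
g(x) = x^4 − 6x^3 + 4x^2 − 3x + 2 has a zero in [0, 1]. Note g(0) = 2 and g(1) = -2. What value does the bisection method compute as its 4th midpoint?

x = 0.5 gives g = 0.8125, positive; keep [0.5, 1]
x = 0.75 gives g = -0.214844, negative; keep [0.5, 0.75]
x = 0.625 gives g = 0.375244, positive; keep [0.625, 0.75]
x = 0.6875 gives g = 0.1018, positive; keep [0.6875, 0.75]

0.6875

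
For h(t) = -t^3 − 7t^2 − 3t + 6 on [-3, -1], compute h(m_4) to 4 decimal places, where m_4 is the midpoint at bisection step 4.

-0.5098

h(-2) = -8 < 0, so the root lies in [-2, -1]
h(-1.5) = -1.875 < 0, so the root lies in [-1.5, -1]
h(-1.25) = 0.765625 > 0, so the root lies in [-1.5, -1.25]
h(-1.375) = -0.5098 < 0, so the root lies in [-1.375, -1.25]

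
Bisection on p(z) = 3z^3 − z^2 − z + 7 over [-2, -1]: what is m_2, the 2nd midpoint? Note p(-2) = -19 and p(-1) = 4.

midpoint -1.5: p = -3.875 < 0 → [-1.5, -1]
midpoint -1.25: p = 0.828125 > 0 → [-1.5, -1.25]

-1.25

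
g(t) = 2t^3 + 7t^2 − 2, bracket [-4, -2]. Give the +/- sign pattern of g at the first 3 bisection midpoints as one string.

+-+

t = -3 gives g = 7, positive; keep [-4, -3]
t = -3.5 gives g = -2, negative; keep [-3.5, -3]
t = -3.25 gives g = 3.28125, positive; keep [-3.5, -3.25]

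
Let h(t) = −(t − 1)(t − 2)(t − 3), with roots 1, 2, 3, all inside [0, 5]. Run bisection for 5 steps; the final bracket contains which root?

h(2.5) = 0.375 > 0, so the root lies in [2.5, 5]
h(3.75) = -3.609375 < 0, so the root lies in [2.5, 3.75]
h(3.125) = -0.298828 < 0, so the root lies in [2.5, 3.125]
h(2.8125) = 0.2761 > 0, so the root lies in [2.8125, 3.125]
h(2.96875) = 0.0596 > 0, so the root lies in [2.96875, 3.125]

3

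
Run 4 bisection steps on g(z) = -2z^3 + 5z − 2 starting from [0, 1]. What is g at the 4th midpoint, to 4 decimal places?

0.0200

z = 0.5 gives g = 0.25, positive; keep [0, 0.5]
z = 0.25 gives g = -0.78125, negative; keep [0.25, 0.5]
z = 0.375 gives g = -0.230469, negative; keep [0.375, 0.5]
z = 0.4375 gives g = 0.02, positive; keep [0.375, 0.4375]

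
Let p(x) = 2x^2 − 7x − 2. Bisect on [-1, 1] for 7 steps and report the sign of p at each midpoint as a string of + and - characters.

-+-++++

midpoint 0: p = -2 < 0 → [-1, 0]
midpoint -0.5: p = 2 > 0 → [-0.5, 0]
midpoint -0.25: p = -0.125 < 0 → [-0.5, -0.25]
midpoint -0.375: p = 0.9062 > 0 → [-0.375, -0.25]
midpoint -0.3125: p = 0.3828 > 0 → [-0.3125, -0.25]
midpoint -0.28125: p = 0.127 > 0 → [-0.28125, -0.25]
midpoint -0.265625: p = 0.0005 > 0 → [-0.265625, -0.25]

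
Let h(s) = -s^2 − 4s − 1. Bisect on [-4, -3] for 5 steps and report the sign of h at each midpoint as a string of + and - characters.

+-+++

m = -3.5, h(m) = 0.75 (+); new bracket [-4, -3.5]
m = -3.75, h(m) = -0.0625 (−); new bracket [-3.75, -3.5]
m = -3.625, h(m) = 0.359375 (+); new bracket [-3.75, -3.625]
m = -3.6875, h(m) = 0.1523 (+); new bracket [-3.75, -3.6875]
m = -3.71875, h(m) = 0.0459 (+); new bracket [-3.75, -3.71875]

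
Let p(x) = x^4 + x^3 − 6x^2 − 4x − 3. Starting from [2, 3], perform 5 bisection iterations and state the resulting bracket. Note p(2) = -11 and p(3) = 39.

[2.375, 2.40625]

midpoint 2.5: p = 4.1875 > 0 → [2, 2.5]
midpoint 2.25: p = -5.355469 < 0 → [2.25, 2.5]
midpoint 2.375: p = -1.130615 < 0 → [2.375, 2.5]
midpoint 2.4375: p = 1.384 > 0 → [2.375, 2.4375]
midpoint 2.40625: p = 0.0916 > 0 → [2.375, 2.40625]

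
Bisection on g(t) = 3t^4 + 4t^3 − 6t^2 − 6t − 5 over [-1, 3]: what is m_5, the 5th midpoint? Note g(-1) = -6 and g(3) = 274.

m = 1, g(m) = -10 (−); new bracket [1, 3]
m = 2, g(m) = 39 (+); new bracket [1, 2]
m = 1.5, g(m) = 1.1875 (+); new bracket [1, 1.5]
m = 1.25, g(m) = -6.7383 (−); new bracket [1.25, 1.5]
m = 1.375, g(m) = -3.4719 (−); new bracket [1.375, 1.5]

1.375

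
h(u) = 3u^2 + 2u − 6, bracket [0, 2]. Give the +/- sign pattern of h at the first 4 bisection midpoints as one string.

-+++

midpoint 1: h = -1 < 0 → [1, 2]
midpoint 1.5: h = 3.75 > 0 → [1, 1.5]
midpoint 1.25: h = 1.1875 > 0 → [1, 1.25]
midpoint 1.125: h = 0.0469 > 0 → [1, 1.125]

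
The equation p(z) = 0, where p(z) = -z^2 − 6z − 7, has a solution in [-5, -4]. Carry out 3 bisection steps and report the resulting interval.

[-4.5, -4.375]

p(-4.5) = -0.25 < 0, so the root lies in [-4.5, -4]
p(-4.25) = 0.4375 > 0, so the root lies in [-4.5, -4.25]
p(-4.375) = 0.109375 > 0, so the root lies in [-4.5, -4.375]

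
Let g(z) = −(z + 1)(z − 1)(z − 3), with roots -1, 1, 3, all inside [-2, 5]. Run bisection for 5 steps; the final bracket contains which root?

m = 1.5, g(m) = 1.875 (+); new bracket [1.5, 5]
m = 3.25, g(m) = -2.390625 (−); new bracket [1.5, 3.25]
m = 2.375, g(m) = 2.900391 (+); new bracket [2.375, 3.25]
m = 2.8125, g(m) = 1.2957 (+); new bracket [2.8125, 3.25]
m = 3.03125, g(m) = -0.2559 (−); new bracket [2.8125, 3.03125]

3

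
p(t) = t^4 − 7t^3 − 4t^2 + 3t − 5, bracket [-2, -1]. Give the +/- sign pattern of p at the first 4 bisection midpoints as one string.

m = -1.5, p(m) = 10.1875 (+); new bracket [-1.5, -1]
m = -1.25, p(m) = 1.113281 (+); new bracket [-1.25, -1]
m = -1.125, p(m) = -1.868896 (−); new bracket [-1.25, -1.125]
m = -1.1875, p(m) = -0.4927 (−); new bracket [-1.25, -1.1875]

++--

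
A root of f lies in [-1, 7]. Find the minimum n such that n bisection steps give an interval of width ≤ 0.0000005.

24

Width after n steps is 8/2^n. Need 2^n ≥ 8/0.0000005 = 16000000.
2^23 = 8388608 < 16000000 ≤ 2^24 = 16777216, so n = 24.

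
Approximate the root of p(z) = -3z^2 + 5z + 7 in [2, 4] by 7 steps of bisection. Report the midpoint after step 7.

z = 3 gives p = -5, negative; keep [2, 3]
z = 2.5 gives p = 0.75, positive; keep [2.5, 3]
z = 2.75 gives p = -1.9375, negative; keep [2.5, 2.75]
z = 2.625 gives p = -0.5469, negative; keep [2.5, 2.625]
z = 2.5625 gives p = 0.1133, positive; keep [2.5625, 2.625]
z = 2.59375 gives p = -0.2139, negative; keep [2.5625, 2.59375]
z = 2.578125 gives p = -0.0496, negative; keep [2.5625, 2.578125]

2.578125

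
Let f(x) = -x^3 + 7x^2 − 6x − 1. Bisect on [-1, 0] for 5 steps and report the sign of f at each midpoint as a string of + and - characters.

f(-0.5) = 3.875 > 0, so the root lies in [-0.5, 0]
f(-0.25) = 0.953125 > 0, so the root lies in [-0.25, 0]
f(-0.125) = -0.138672 < 0, so the root lies in [-0.25, -0.125]
f(-0.1875) = 0.3777 > 0, so the root lies in [-0.1875, -0.125]
f(-0.15625) = 0.1122 > 0, so the root lies in [-0.15625, -0.125]

++-++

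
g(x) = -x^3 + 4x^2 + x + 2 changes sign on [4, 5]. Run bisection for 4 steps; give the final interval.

[4.3125, 4.375]

x = 4.5 gives g = -3.625, negative; keep [4, 4.5]
x = 4.25 gives g = 1.734375, positive; keep [4.25, 4.5]
x = 4.375 gives g = -0.802734, negative; keep [4.25, 4.375]
x = 4.3125 gives g = 0.5007, positive; keep [4.3125, 4.375]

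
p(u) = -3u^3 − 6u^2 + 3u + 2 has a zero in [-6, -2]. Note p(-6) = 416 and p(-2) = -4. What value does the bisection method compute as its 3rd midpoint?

midpoint -4: p = 86 > 0 → [-4, -2]
midpoint -3: p = 20 > 0 → [-3, -2]
midpoint -2.5: p = 3.875 > 0 → [-2.5, -2]

-2.5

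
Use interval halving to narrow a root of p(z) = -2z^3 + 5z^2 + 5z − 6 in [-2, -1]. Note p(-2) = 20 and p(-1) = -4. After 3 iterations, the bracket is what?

[-1.375, -1.25]

p(-1.5) = 4.5 > 0, so the root lies in [-1.5, -1]
p(-1.25) = -0.53125 < 0, so the root lies in [-1.5, -1.25]
p(-1.375) = 1.777344 > 0, so the root lies in [-1.375, -1.25]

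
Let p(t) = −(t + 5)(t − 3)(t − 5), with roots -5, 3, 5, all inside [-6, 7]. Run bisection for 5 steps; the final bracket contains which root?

-5

p(0.5) = -61.875 < 0, so the root lies in [-6, 0.5]
p(-2.75) = -100.265625 < 0, so the root lies in [-6, -2.75]
p(-4.375) = -43.212891 < 0, so the root lies in [-6, -4.375]
p(-5.1875) = 15.6394 > 0, so the root lies in [-5.1875, -4.375]
p(-4.78125) = -16.6491 < 0, so the root lies in [-5.1875, -4.78125]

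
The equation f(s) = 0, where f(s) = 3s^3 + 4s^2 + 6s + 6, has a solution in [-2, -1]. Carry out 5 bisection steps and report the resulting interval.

[-1.15625, -1.125]

midpoint -1.5: f = -4.125 < 0 → [-1.5, -1]
midpoint -1.25: f = -1.109375 < 0 → [-1.25, -1]
midpoint -1.125: f = 0.041016 > 0 → [-1.25, -1.125]
midpoint -1.1875: f = -0.5081 < 0 → [-1.1875, -1.125]
midpoint -1.15625: f = -0.2273 < 0 → [-1.15625, -1.125]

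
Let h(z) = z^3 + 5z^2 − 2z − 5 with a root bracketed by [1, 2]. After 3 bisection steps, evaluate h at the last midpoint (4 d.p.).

m = 1.5, h(m) = 6.625 (+); new bracket [1, 1.5]
m = 1.25, h(m) = 2.265625 (+); new bracket [1, 1.25]
m = 1.125, h(m) = 0.501953 (+); new bracket [1, 1.125]

0.5020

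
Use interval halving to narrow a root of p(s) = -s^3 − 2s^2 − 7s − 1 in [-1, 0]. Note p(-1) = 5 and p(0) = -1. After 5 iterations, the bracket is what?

p(-0.5) = 2.125 > 0, so the root lies in [-0.5, 0]
p(-0.25) = 0.640625 > 0, so the root lies in [-0.25, 0]
p(-0.125) = -0.154297 < 0, so the root lies in [-0.25, -0.125]
p(-0.1875) = 0.2488 > 0, so the root lies in [-0.1875, -0.125]
p(-0.15625) = 0.0487 > 0, so the root lies in [-0.15625, -0.125]

[-0.15625, -0.125]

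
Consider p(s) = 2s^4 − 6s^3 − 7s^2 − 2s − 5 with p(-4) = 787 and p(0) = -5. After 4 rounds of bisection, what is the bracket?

[-1.25, -1]

midpoint -2: p = 51 > 0 → [-2, 0]
midpoint -1: p = -2 < 0 → [-2, -1]
midpoint -1.5: p = 12.625 > 0 → [-1.5, -1]
midpoint -1.25: p = 3.1641 > 0 → [-1.25, -1]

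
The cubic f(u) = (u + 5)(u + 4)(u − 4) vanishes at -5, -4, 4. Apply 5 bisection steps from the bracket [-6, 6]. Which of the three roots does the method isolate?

u = 0 gives f = -80, negative; keep [0, 6]
u = 3 gives f = -56, negative; keep [3, 6]
u = 4.5 gives f = 40.375, positive; keep [3, 4.5]
u = 3.75 gives f = -16.9531, negative; keep [3.75, 4.5]
u = 4.125 gives f = 9.2676, positive; keep [3.75, 4.125]

4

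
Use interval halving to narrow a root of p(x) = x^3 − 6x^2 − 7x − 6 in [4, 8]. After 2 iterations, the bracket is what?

[7, 8]

m = 6, p(m) = -48 (−); new bracket [6, 8]
m = 7, p(m) = -6 (−); new bracket [7, 8]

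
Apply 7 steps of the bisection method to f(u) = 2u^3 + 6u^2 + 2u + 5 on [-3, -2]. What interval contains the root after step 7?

[-2.953125, -2.9453125]

midpoint -2.5: f = 6.25 > 0 → [-3, -2.5]
midpoint -2.75: f = 3.28125 > 0 → [-3, -2.75]
midpoint -2.875: f = 1.316406 > 0 → [-3, -2.875]
midpoint -2.9375: f = 0.2036 > 0 → [-3, -2.9375]
midpoint -2.96875: f = -0.3867 < 0 → [-2.96875, -2.9375]
midpoint -2.953125: f = -0.0887 < 0 → [-2.953125, -2.9375]
midpoint -2.9453125: f = 0.0582 > 0 → [-2.953125, -2.9453125]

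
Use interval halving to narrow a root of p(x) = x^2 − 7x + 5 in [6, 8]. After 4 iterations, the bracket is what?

[6.125, 6.25]

m = 7, p(m) = 5 (+); new bracket [6, 7]
m = 6.5, p(m) = 1.75 (+); new bracket [6, 6.5]
m = 6.25, p(m) = 0.3125 (+); new bracket [6, 6.25]
m = 6.125, p(m) = -0.3594 (−); new bracket [6.125, 6.25]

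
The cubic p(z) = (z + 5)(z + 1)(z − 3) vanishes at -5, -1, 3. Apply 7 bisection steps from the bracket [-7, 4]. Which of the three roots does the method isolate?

m = -1.5, p(m) = 7.875 (+); new bracket [-7, -1.5]
m = -4.25, p(m) = 17.671875 (+); new bracket [-7, -4.25]
m = -5.625, p(m) = -24.931641 (−); new bracket [-5.625, -4.25]
m = -4.9375, p(m) = 1.9534 (+); new bracket [-5.625, -4.9375]
m = -5.28125, p(m) = -9.9715 (−); new bracket [-5.28125, -4.9375]
m = -5.109375, p(m) = -3.6449 (−); new bracket [-5.109375, -4.9375]
m = -5.0234375, p(m) = -0.7566 (−); new bracket [-5.0234375, -4.9375]

-5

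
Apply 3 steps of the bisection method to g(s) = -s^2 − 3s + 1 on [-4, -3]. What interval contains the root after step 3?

[-3.375, -3.25]

s = -3.5 gives g = -0.75, negative; keep [-3.5, -3]
s = -3.25 gives g = 0.1875, positive; keep [-3.5, -3.25]
s = -3.375 gives g = -0.265625, negative; keep [-3.375, -3.25]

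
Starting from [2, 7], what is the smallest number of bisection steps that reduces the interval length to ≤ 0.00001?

19

Width after n steps is 5/2^n. Need 2^n ≥ 5/0.00001 = 500000.
2^18 = 262144 < 500000 ≤ 2^19 = 524288, so n = 19.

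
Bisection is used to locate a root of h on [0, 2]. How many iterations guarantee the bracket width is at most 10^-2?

8

Width after n steps is 2/2^n. Need 2^n ≥ 2/10^-2 = 200.
2^7 = 128 < 200 ≤ 2^8 = 256, so n = 8.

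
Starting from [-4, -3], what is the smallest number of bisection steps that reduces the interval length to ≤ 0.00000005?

Width after n steps is 1/2^n. Need 2^n ≥ 1/0.00000005 = 20000000.
2^24 = 16777216 < 20000000 ≤ 2^25 = 33554432, so n = 25.

25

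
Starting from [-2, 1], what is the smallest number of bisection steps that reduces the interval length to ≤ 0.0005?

Width after n steps is 3/2^n. Need 2^n ≥ 3/0.0005 = 6000.
2^12 = 4096 < 6000 ≤ 2^13 = 8192, so n = 13.

13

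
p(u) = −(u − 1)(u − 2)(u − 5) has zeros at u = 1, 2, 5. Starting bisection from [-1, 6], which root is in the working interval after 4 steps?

u = 2.5 gives p = 1.875, positive; keep [2.5, 6]
u = 4.25 gives p = 5.484375, positive; keep [4.25, 6]
u = 5.125 gives p = -1.611328, negative; keep [4.25, 5.125]
u = 4.6875 gives p = 3.0969, positive; keep [4.6875, 5.125]

5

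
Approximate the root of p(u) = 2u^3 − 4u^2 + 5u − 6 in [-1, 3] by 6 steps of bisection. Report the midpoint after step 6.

1.5625

midpoint 1: p = -3 < 0 → [1, 3]
midpoint 2: p = 4 > 0 → [1, 2]
midpoint 1.5: p = -0.75 < 0 → [1.5, 2]
midpoint 1.75: p = 1.2188 > 0 → [1.5, 1.75]
midpoint 1.625: p = 0.1445 > 0 → [1.5, 1.625]
midpoint 1.5625: p = -0.3237 < 0 → [1.5625, 1.625]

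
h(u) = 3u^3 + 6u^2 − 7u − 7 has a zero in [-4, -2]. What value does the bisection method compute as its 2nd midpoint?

-2.5

h(-3) = -13 < 0, so the root lies in [-3, -2]
h(-2.5) = 1.125 > 0, so the root lies in [-3, -2.5]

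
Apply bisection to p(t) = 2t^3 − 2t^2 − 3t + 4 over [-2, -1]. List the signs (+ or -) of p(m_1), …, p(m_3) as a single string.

m = -1.5, p(m) = -2.75 (−); new bracket [-1.5, -1]
m = -1.25, p(m) = 0.71875 (+); new bracket [-1.5, -1.25]
m = -1.375, p(m) = -0.855469 (−); new bracket [-1.375, -1.25]

-+-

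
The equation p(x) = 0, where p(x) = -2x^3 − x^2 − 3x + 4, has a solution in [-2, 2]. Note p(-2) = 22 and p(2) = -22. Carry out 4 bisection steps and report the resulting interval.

[0.75, 1]

x = 0 gives p = 4, positive; keep [0, 2]
x = 1 gives p = -2, negative; keep [0, 1]
x = 0.5 gives p = 2, positive; keep [0.5, 1]
x = 0.75 gives p = 0.3438, positive; keep [0.75, 1]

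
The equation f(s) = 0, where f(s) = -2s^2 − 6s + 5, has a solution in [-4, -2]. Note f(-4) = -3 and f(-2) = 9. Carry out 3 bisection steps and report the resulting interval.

s = -3 gives f = 5, positive; keep [-4, -3]
s = -3.5 gives f = 1.5, positive; keep [-4, -3.5]
s = -3.75 gives f = -0.625, negative; keep [-3.75, -3.5]

[-3.75, -3.5]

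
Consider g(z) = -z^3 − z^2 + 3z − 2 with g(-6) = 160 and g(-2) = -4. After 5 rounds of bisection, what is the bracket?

[-2.625, -2.5]

z = -4 gives g = 34, positive; keep [-4, -2]
z = -3 gives g = 7, positive; keep [-3, -2]
z = -2.5 gives g = -0.125, negative; keep [-3, -2.5]
z = -2.75 gives g = 2.9844, positive; keep [-2.75, -2.5]
z = -2.625 gives g = 1.3223, positive; keep [-2.625, -2.5]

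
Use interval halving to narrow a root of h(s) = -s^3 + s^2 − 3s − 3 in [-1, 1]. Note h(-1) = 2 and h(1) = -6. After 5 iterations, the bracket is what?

[-0.75, -0.6875]

midpoint 0: h = -3 < 0 → [-1, 0]
midpoint -0.5: h = -1.125 < 0 → [-1, -0.5]
midpoint -0.75: h = 0.234375 > 0 → [-0.75, -0.5]
midpoint -0.625: h = -0.4902 < 0 → [-0.75, -0.625]
midpoint -0.6875: h = -0.1399 < 0 → [-0.75, -0.6875]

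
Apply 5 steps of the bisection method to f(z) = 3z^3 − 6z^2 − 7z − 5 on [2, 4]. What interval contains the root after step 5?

midpoint 3: f = 1 > 0 → [2, 3]
midpoint 2.5: f = -13.125 < 0 → [2.5, 3]
midpoint 2.75: f = -7.234375 < 0 → [2.75, 3]
midpoint 2.875: f = -3.4277 < 0 → [2.875, 3]
midpoint 2.9375: f = -1.2937 < 0 → [2.9375, 3]

[2.9375, 3]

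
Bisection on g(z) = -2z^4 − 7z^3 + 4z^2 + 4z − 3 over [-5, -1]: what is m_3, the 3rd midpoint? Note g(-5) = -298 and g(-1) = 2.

z = -3 gives g = 48, positive; keep [-5, -3]
z = -4 gives g = -19, negative; keep [-4, -3]
z = -3.5 gives g = 32, positive; keep [-4, -3.5]

-3.5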